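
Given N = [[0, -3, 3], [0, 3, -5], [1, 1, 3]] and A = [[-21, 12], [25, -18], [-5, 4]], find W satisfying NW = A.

Since N multiplies W on the left, W = N⁻¹A.
det N = 6; the adjugate gives N⁻¹ = [[7/3, 2, 1], [-5/6, -1/2, 0], [-1/2, -1/2, 0]].
W = N⁻¹A = [[7/3, 2, 1], [-5/6, -1/2, 0], [-1/2, -1/2, 0]] · [[-21, 12], [25, -18], [-5, 4]] = [[-4, -4], [5, -1], [-2, 3]].

W = [[-4, -4], [5, -1], [-2, 3]]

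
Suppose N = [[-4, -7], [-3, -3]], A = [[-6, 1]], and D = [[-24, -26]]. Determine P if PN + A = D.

P = [[3, 2]]

PN = D − A = [[-18, -27]].
Since N sits to the right of P, P = (D − A)N⁻¹.
N has determinant -9; N⁻¹ = [[1/3, -7/9], [-1/3, 4/9]].
P = (D − A)N⁻¹ = [[3, 2]].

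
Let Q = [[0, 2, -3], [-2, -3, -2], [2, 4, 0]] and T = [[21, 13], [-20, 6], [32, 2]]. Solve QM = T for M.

Q is on the left of M, so left-multiply by Q⁻¹: M = Q⁻¹T.
det Q = -2, so Q⁻¹ = [[-4, 6, 13/2], [2, -3, -3], [1, -2, -2]].
M = Q⁻¹T = [[-4, 6, 13/2], [2, -3, -3], [1, -2, -2]] · [[21, 13], [-20, 6], [32, 2]] = [[4, -3], [6, 2], [-3, -3]].

M = [[4, -3], [6, 2], [-3, -3]]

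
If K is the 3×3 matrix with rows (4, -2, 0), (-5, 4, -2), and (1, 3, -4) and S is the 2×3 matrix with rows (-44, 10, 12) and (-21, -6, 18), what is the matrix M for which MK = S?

K is on the right of M, so right-multiply by K⁻¹: M = SK⁻¹.
K has determinant 4; K⁻¹ = [[-5/2, -2, 1], [-11/2, -4, 2], [-19/4, -7/2, 3/2]].
M = SK⁻¹ = [[-44, 10, 12], [-21, -6, 18]] · [[-5/2, -2, 1], [-11/2, -4, 2], [-19/4, -7/2, 3/2]] = [[-2, 6, -6], [0, 3, -6]].

M = [[-2, 6, -6], [0, 3, -6]]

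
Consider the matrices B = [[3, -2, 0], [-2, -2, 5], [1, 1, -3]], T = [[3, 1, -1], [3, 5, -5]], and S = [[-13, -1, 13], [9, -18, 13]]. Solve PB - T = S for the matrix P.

P = [[-2, 0, -4], [5, 1, -1]]

PB = S + T = [[-10, 0, 12], [12, -13, 8]].
Since B sits to the right of P, P = (S + T)B⁻¹.
det B = 5, so B⁻¹ = [[1/5, -6/5, -2], [-1/5, -9/5, -3], [0, -1, -2]].
P = (S + T)B⁻¹ = [[-2, 0, -4], [5, 1, -1]].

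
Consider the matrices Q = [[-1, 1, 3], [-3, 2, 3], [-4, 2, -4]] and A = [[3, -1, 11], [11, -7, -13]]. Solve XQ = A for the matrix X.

Q is on the right of X, so right-multiply by Q⁻¹: X = AQ⁻¹.
det Q = -4, so Q⁻¹ = [[7/2, -5/2, 3/4], [6, -4, 3/2], [-1/2, 1/2, -1/4]].
X = AQ⁻¹ = [[3, -1, 11], [11, -7, -13]] · [[7/2, -5/2, 3/4], [6, -4, 3/2], [-1/2, 1/2, -1/4]] = [[-1, 2, -2], [3, -6, 1]].

X = [[-1, 2, -2], [3, -6, 1]]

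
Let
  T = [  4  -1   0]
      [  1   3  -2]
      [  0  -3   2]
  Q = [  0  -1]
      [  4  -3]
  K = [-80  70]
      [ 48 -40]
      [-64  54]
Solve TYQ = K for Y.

Isolating Y: multiply by T⁻¹ from the left and Q⁻¹ from the right, so Y = T⁻¹KQ⁻¹.
det T = 2; the adjugate gives T⁻¹ = [[0, 1, 1], [-1, 4, 4], [-3/2, 6, 13/2]].
det Q = 4, so Q⁻¹ = [[-3/4, 1/4], [-1, 0]].
T⁻¹K = [[-16, 14], [16, -14], [-8, 6]].
Y = (T⁻¹K)Q⁻¹ = [[-2, -4], [2, 4], [0, -2]].

Y = [[-2, -4], [2, 4], [0, -2]]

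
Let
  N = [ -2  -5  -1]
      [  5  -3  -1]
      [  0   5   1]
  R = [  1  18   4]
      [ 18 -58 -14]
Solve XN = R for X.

Right-multiplying both sides by N⁻¹ gives X = RN⁻¹.
det N = -4; the adjugate gives N⁻¹ = [[-1/2, 0, -1/2], [5/4, 1/2, 7/4], [-25/4, -5/2, -31/4]].
X = RN⁻¹ = [[1, 18, 4], [18, -58, -14]] · [[-1/2, 0, -1/2], [5/4, 1/2, 7/4], [-25/4, -5/2, -31/4]] = [[-3, -1, 0], [6, 6, -2]].

X = [[-3, -1, 0], [6, 6, -2]]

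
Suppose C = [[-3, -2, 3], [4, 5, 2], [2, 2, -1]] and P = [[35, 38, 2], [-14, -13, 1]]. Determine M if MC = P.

Since C sits to the right of M, M = PC⁻¹.
det C = 5, so C⁻¹ = [[-9/5, 4/5, -19/5], [8/5, -3/5, 18/5], [-2/5, 2/5, -7/5]].
M = PC⁻¹ = [[35, 38, 2], [-14, -13, 1]] · [[-9/5, 4/5, -19/5], [8/5, -3/5, 18/5], [-2/5, 2/5, -7/5]] = [[-3, 6, 1], [4, -3, 5]].

M = [[-3, 6, 1], [4, -3, 5]]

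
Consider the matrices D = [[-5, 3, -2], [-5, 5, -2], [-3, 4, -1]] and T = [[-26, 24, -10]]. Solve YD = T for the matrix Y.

Y = [[2, 2, 2]]

Right-multiplying both sides by D⁻¹ gives Y = TD⁻¹.
D has determinant -2; D⁻¹ = [[-3/2, 5/2, -2], [-1/2, 1/2, 0], [5/2, -11/2, 5]].
Y = TD⁻¹ = [[-26, 24, -10]] · [[-3/2, 5/2, -2], [-1/2, 1/2, 0], [5/2, -11/2, 5]] = [[2, 2, 2]].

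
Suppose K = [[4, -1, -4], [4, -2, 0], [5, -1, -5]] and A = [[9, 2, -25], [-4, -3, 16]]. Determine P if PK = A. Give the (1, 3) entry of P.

Right-multiplying both sides by K⁻¹ gives P = AK⁻¹.
det K = -4, so K⁻¹ = [[-5/2, 1/4, 2], [-5, 0, 4], [-3/2, 1/4, 1]].
P = AK⁻¹ = [[9, 2, -25], [-4, -3, 16]] · [[-5/2, 1/4, 2], [-5, 0, 4], [-3/2, 1/4, 1]] = [[5, -4, 1], [1, 3, -4]].

1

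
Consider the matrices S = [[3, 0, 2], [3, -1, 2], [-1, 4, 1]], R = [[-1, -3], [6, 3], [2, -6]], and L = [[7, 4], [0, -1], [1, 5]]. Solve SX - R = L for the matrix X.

X = [[0, -1], [0, -1], [3, 2]]

SX = L + R = [[6, 1], [6, 2], [3, -1]].
Left-multiplying both sides by S⁻¹ gives X = S⁻¹(L + R).
det S = -5, so S⁻¹ = [[9/5, -8/5, -2/5], [1, -1, 0], [-11/5, 12/5, 3/5]].
X = S⁻¹(L + R) = [[0, -1], [0, -1], [3, 2]].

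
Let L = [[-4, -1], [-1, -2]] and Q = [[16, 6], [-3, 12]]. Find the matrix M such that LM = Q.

M = [[-5, 0], [4, -6]]

L is on the left of M, so left-multiply by L⁻¹: M = L⁻¹Q.
det L = 7, so L⁻¹ = [[-2/7, 1/7], [1/7, -4/7]].
M = L⁻¹Q = [[-2/7, 1/7], [1/7, -4/7]] · [[16, 6], [-3, 12]] = [[-5, 0], [4, -6]].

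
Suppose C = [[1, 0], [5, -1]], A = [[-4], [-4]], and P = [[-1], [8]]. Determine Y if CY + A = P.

Y = [[3], [3]]

CY = P − A = [[3], [12]].
C is on the left of Y, so left-multiply by C⁻¹: Y = C⁻¹(P − A).
det C = -1; the adjugate gives C⁻¹ = [[1, 0], [5, -1]].
Y = C⁻¹(P − A) = [[3], [3]].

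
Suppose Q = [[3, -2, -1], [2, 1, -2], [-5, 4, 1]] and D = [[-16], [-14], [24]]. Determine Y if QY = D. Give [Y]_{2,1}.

Since Q multiplies Y on the left, Y = Q⁻¹D.
det Q = -2, so Q⁻¹ = [[-9/2, 1, -5/2], [-4, 1, -2], [-13/2, 1, -7/2]].
Y = Q⁻¹D = [[-9/2, 1, -5/2], [-4, 1, -2], [-13/2, 1, -7/2]] · [[-16], [-14], [24]] = [[-2], [2], [6]].

2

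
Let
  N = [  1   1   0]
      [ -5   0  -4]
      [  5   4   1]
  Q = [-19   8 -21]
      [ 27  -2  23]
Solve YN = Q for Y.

Right-multiplying both sides by N⁻¹ gives Y = QN⁻¹.
det N = 1; the adjugate gives N⁻¹ = [[16, -1, -4], [-15, 1, 4], [-20, 1, 5]].
Y = QN⁻¹ = [[-19, 8, -21], [27, -2, 23]] · [[16, -1, -4], [-15, 1, 4], [-20, 1, 5]] = [[-4, 6, 3], [2, -6, -1]].

Y = [[-4, 6, 3], [2, -6, -1]]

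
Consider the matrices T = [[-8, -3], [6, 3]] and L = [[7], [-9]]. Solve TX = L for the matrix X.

X = [[1], [-5]]

T is on the left of X, so left-multiply by T⁻¹: X = T⁻¹L.
T has determinant -6; T⁻¹ = [[-1/2, -1/2], [1, 4/3]].
X = T⁻¹L = [[-1/2, -1/2], [1, 4/3]] · [[7], [-9]] = [[1], [-5]].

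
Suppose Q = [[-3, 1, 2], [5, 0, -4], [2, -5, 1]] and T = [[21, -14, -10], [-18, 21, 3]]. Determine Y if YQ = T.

Since Q sits to the right of Y, Y = TQ⁻¹.
det Q = -3, so Q⁻¹ = [[20/3, 11/3, 4/3], [13/3, 7/3, 2/3], [25/3, 13/3, 5/3]].
Y = TQ⁻¹ = [[21, -14, -10], [-18, 21, 3]] · [[20/3, 11/3, 4/3], [13/3, 7/3, 2/3], [25/3, 13/3, 5/3]] = [[-4, 1, 2], [-4, -4, -5]].

Y = [[-4, 1, 2], [-4, -4, -5]]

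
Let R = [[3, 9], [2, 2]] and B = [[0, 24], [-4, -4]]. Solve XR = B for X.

Since R sits to the right of X, X = BR⁻¹.
R has determinant -12; R⁻¹ = [[-1/6, 3/4], [1/6, -1/4]].
X = BR⁻¹ = [[0, 24], [-4, -4]] · [[-1/6, 3/4], [1/6, -1/4]] = [[4, -6], [0, -2]].

X = [[4, -6], [0, -2]]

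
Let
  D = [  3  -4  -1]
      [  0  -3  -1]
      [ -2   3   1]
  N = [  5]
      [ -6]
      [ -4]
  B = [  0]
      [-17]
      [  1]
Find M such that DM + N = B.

M = [[3], [3], [2]]

DM = B − N = [[-5], [-11], [5]].
Since D multiplies M on the left, M = D⁻¹(B − N).
det D = -2, so D⁻¹ = [[0, -1/2, -1/2], [-1, -1/2, -3/2], [3, 1/2, 9/2]].
M = D⁻¹(B − N) = [[3], [3], [2]].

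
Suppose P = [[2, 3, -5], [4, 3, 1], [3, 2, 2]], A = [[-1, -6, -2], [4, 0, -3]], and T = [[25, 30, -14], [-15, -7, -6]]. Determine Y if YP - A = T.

Y = [[4, 4, 0], [0, 1, -5]]

YP = T + A = [[24, 24, -16], [-11, -7, -9]].
Right-multiplying both sides by P⁻¹ gives Y = (T + A)P⁻¹.
det P = -2, so P⁻¹ = [[-2, 8, -9], [5/2, -19/2, 11], [1/2, -5/2, 3]].
Y = (T + A)P⁻¹ = [[4, 4, 0], [0, 1, -5]].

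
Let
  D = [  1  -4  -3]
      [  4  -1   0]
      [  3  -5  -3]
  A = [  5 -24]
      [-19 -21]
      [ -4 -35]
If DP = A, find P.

Since D multiplies P on the left, P = D⁻¹A.
det D = 6; the adjugate gives D⁻¹ = [[1/2, 1/2, -1/2], [2, 1, -2], [-17/6, -7/6, 5/2]].
P = D⁻¹A = [[1/2, 1/2, -1/2], [2, 1, -2], [-17/6, -7/6, 5/2]] · [[5, -24], [-19, -21], [-4, -35]] = [[-5, -5], [-1, 1], [-2, 5]].

P = [[-5, -5], [-1, 1], [-2, 5]]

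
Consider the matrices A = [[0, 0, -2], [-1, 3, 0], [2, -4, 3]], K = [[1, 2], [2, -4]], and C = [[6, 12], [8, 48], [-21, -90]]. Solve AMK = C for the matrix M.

M = A⁻¹CK⁻¹ (apply A⁻¹ on the left and K⁻¹ on the right).
A has determinant 4; A⁻¹ = [[9/4, 2, 3/2], [3/4, 1, 1/2], [-1/2, 0, 0]].
K has determinant -8; K⁻¹ = [[1/2, 1/4], [1/4, -1/8]].
A⁻¹C = [[-2, -12], [2, 12], [-3, -6]].
M = (A⁻¹C)K⁻¹ = [[-4, 1], [4, -1], [-3, 0]].

M = [[-4, 1], [4, -1], [-3, 0]]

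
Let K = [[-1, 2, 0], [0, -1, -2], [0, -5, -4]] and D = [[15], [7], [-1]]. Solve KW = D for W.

K is on the left of W, so left-multiply by K⁻¹: W = K⁻¹D.
det K = 6; the adjugate gives K⁻¹ = [[-1, 4/3, -2/3], [0, 2/3, -1/3], [0, -5/6, 1/6]].
W = K⁻¹D = [[-1, 4/3, -2/3], [0, 2/3, -1/3], [0, -5/6, 1/6]] · [[15], [7], [-1]] = [[-5], [5], [-6]].

W = [[-5], [5], [-6]]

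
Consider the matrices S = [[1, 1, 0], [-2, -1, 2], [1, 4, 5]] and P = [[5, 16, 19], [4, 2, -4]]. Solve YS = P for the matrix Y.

Y = [[6, 2, 3], [0, -2, 0]]

S is on the right of Y, so right-multiply by S⁻¹: Y = PS⁻¹.
det S = -1; the adjugate gives S⁻¹ = [[13, 5, -2], [-12, -5, 2], [7, 3, -1]].
Y = PS⁻¹ = [[5, 16, 19], [4, 2, -4]] · [[13, 5, -2], [-12, -5, 2], [7, 3, -1]] = [[6, 2, 3], [0, -2, 0]].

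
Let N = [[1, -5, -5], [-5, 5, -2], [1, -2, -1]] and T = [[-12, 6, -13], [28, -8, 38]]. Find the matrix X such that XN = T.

Since N sits to the right of X, X = TN⁻¹.
det N = 1; the adjugate gives N⁻¹ = [[-9, 5, 35], [-7, 4, 27], [5, -3, -20]].
X = TN⁻¹ = [[-12, 6, -13], [28, -8, 38]] · [[-9, 5, 35], [-7, 4, 27], [5, -3, -20]] = [[1, 3, 2], [-6, -6, 4]].

X = [[1, 3, 2], [-6, -6, 4]]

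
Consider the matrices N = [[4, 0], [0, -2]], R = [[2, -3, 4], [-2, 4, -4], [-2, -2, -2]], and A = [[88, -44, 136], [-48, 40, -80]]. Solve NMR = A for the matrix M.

Isolating M: multiply by N⁻¹ from the left and R⁻¹ from the right, so M = N⁻¹AR⁻¹.
det N = -8, so N⁻¹ = [[1/4, 0], [0, -1/2]].
R has determinant 4; R⁻¹ = [[-4, -7/2, -1], [1, 1, 0], [3, 5/2, 1/2]].
N⁻¹A = [[22, -11, 34], [24, -20, 40]].
M = (N⁻¹A)R⁻¹ = [[3, -3, -5], [4, -4, -4]].

M = [[3, -3, -5], [4, -4, -4]]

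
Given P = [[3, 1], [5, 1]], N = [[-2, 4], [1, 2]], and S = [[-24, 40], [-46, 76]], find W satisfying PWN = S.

Isolating W: multiply by P⁻¹ from the left and N⁻¹ from the right, so W = P⁻¹SN⁻¹.
det P = -2, so P⁻¹ = [[-1/2, 1/2], [5/2, -3/2]].
N has determinant -8; N⁻¹ = [[-1/4, 1/2], [1/8, 1/4]].
P⁻¹S = [[-11, 18], [9, -14]].
W = (P⁻¹S)N⁻¹ = [[5, -1], [-4, 1]].

W = [[5, -1], [-4, 1]]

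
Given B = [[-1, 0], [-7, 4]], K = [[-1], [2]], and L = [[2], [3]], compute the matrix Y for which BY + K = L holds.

BY = L − K = [[3], [1]].
B is on the left of Y, so left-multiply by B⁻¹: Y = B⁻¹(L − K).
B has determinant -4; B⁻¹ = [[-1, 0], [-7/4, 1/4]].
Y = B⁻¹(L − K) = [[-3], [-5]].

Y = [[-3], [-5]]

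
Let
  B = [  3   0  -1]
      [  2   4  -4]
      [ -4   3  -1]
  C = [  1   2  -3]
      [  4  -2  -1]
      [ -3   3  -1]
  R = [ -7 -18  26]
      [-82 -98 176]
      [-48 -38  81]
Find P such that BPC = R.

P = [[0, -1, -1], [-5, -5, -3], [5, 2, 3]]

Isolating P: multiply by B⁻¹ from the left and C⁻¹ from the right, so P = B⁻¹RC⁻¹.
det B = 2, so B⁻¹ = [[4, -3/2, 2], [9, -7/2, 5], [11, -9/2, 6]].
det C = 1, so C⁻¹ = [[5, -7, -8], [7, -10, -11], [6, -9, -10]].
B⁻¹R = [[-1, -1, 2], [-16, -9, 23], [4, 15, -20]].
P = (B⁻¹R)C⁻¹ = [[0, -1, -1], [-5, -5, -3], [5, 2, 3]].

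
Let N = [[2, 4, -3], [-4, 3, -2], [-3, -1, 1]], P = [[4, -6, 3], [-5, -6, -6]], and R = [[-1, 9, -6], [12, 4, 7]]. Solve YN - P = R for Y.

Y = [[-2, 2, -5], [0, -1, -1]]

YN = R + P = [[3, 3, -3], [7, -2, 1]].
N is on the right of Y, so right-multiply by N⁻¹: Y = (R + P)N⁻¹.
det N = 3, so N⁻¹ = [[1/3, -1/3, 1/3], [10/3, -7/3, 16/3], [13/3, -10/3, 22/3]].
Y = (R + P)N⁻¹ = [[-2, 2, -5], [0, -1, -1]].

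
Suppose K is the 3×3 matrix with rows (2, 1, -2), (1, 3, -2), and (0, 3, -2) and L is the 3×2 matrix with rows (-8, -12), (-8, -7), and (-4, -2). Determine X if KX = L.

Left-multiplying both sides by K⁻¹ gives X = K⁻¹L.
K has determinant -4; K⁻¹ = [[0, 1, -1], [-1/2, 1, -1/2], [-3/4, 3/2, -5/4]].
X = K⁻¹L = [[0, 1, -1], [-1/2, 1, -1/2], [-3/4, 3/2, -5/4]] · [[-8, -12], [-8, -7], [-4, -2]] = [[-4, -5], [-2, 0], [-1, 1]].

X = [[-4, -5], [-2, 0], [-1, 1]]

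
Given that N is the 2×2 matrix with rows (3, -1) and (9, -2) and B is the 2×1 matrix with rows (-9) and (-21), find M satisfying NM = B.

Left-multiplying both sides by N⁻¹ gives M = N⁻¹B.
det N = 3; the adjugate gives N⁻¹ = [[-2/3, 1/3], [-3, 1]].
M = N⁻¹B = [[-2/3, 1/3], [-3, 1]] · [[-9], [-21]] = [[-1], [6]].

M = [[-1], [6]]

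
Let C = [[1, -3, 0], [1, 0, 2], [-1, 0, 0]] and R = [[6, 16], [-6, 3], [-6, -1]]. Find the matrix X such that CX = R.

X = [[6, 1], [0, -5], [-6, 1]]

Left-multiplying both sides by C⁻¹ gives X = C⁻¹R.
det C = 6, so C⁻¹ = [[0, 0, -1], [-1/3, 0, -1/3], [0, 1/2, 1/2]].
X = C⁻¹R = [[0, 0, -1], [-1/3, 0, -1/3], [0, 1/2, 1/2]] · [[6, 16], [-6, 3], [-6, -1]] = [[6, 1], [0, -5], [-6, 1]].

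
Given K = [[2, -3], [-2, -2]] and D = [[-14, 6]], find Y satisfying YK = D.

Y = [[-4, 3]]

Right-multiplying both sides by K⁻¹ gives Y = DK⁻¹.
det K = -10, so K⁻¹ = [[1/5, -3/10], [-1/5, -1/5]].
Y = DK⁻¹ = [[-14, 6]] · [[1/5, -3/10], [-1/5, -1/5]] = [[-4, 3]].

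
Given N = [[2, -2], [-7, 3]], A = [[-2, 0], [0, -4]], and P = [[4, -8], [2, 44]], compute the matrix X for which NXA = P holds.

X = [[1, 2], [2, 1]]

Left-multiply by N⁻¹ and right-multiply by A⁻¹: X = N⁻¹PA⁻¹.
det N = -8; the adjugate gives N⁻¹ = [[-3/8, -1/4], [-7/8, -1/4]].
det A = 8; the adjugate gives A⁻¹ = [[-1/2, 0], [0, -1/4]].
N⁻¹P = [[-2, -8], [-4, -4]].
X = (N⁻¹P)A⁻¹ = [[1, 2], [2, 1]].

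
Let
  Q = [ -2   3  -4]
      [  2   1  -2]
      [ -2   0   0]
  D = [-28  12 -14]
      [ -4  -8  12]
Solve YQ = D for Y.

Q is on the right of Y, so right-multiply by Q⁻¹: Y = DQ⁻¹.
det Q = 4, so Q⁻¹ = [[0, 0, -1/2], [1, -2, -3], [1/2, -3/2, -2]].
Y = DQ⁻¹ = [[-28, 12, -14], [-4, -8, 12]] · [[0, 0, -1/2], [1, -2, -3], [1/2, -3/2, -2]] = [[5, -3, 6], [-2, -2, 2]].

Y = [[5, -3, 6], [-2, -2, 2]]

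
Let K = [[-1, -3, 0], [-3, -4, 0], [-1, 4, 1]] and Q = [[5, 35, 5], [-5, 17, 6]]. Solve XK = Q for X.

Right-multiplying both sides by K⁻¹ gives X = QK⁻¹.
det K = -5; the adjugate gives K⁻¹ = [[4/5, -3/5, 0], [-3/5, 1/5, 0], [16/5, -7/5, 1]].
X = QK⁻¹ = [[5, 35, 5], [-5, 17, 6]] · [[4/5, -3/5, 0], [-3/5, 1/5, 0], [16/5, -7/5, 1]] = [[-1, -3, 5], [5, -2, 6]].

X = [[-1, -3, 5], [5, -2, 6]]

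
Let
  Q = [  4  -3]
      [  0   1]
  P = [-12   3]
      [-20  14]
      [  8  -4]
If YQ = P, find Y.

Y = [[-3, -6], [-5, -1], [2, 2]]

Since Q sits to the right of Y, Y = PQ⁻¹.
Q has determinant 4; Q⁻¹ = [[1/4, 3/4], [0, 1]].
Y = PQ⁻¹ = [[-12, 3], [-20, 14], [8, -4]] · [[1/4, 3/4], [0, 1]] = [[-3, -6], [-5, -1], [2, 2]].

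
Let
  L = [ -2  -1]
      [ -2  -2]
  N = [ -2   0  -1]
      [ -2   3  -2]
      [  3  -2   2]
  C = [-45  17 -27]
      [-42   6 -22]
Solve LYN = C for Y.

Y = L⁻¹CN⁻¹ (apply L⁻¹ on the left and N⁻¹ on the right).
det L = 2, so L⁻¹ = [[-1, 1/2], [1, -1]].
det N = 1, so N⁻¹ = [[2, 2, 3], [-2, -1, -2], [-5, -4, -6]].
L⁻¹C = [[24, -14, 16], [-3, 11, -5]].
Y = (L⁻¹C)N⁻¹ = [[-4, -2, 4], [-3, 3, -1]].

Y = [[-4, -2, 4], [-3, 3, -1]]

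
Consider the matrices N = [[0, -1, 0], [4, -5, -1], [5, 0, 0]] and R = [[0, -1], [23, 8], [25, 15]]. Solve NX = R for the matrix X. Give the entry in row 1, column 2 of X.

N is on the left of X, so left-multiply by N⁻¹: X = N⁻¹R.
det N = 5, so N⁻¹ = [[0, 0, 1/5], [-1, 0, 0], [5, -1, 4/5]].
X = N⁻¹R = [[0, 0, 1/5], [-1, 0, 0], [5, -1, 4/5]] · [[0, -1], [23, 8], [25, 15]] = [[5, 3], [0, 1], [-3, -1]].

3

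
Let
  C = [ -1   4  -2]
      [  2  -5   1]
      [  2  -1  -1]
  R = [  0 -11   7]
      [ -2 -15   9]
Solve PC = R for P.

Since C sits to the right of P, P = RC⁻¹.
det C = -6, so C⁻¹ = [[-1, -1, 1], [-2/3, -5/6, 1/2], [-4/3, -7/6, 1/2]].
P = RC⁻¹ = [[0, -11, 7], [-2, -15, 9]] · [[-1, -1, 1], [-2/3, -5/6, 1/2], [-4/3, -7/6, 1/2]] = [[-2, 1, -2], [0, 4, -5]].

P = [[-2, 1, -2], [0, 4, -5]]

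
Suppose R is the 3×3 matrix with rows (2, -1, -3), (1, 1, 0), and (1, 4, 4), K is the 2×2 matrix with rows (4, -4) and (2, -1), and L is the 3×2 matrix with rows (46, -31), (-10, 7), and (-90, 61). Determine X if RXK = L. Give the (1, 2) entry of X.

Isolating X: multiply by R⁻¹ from the left and K⁻¹ from the right, so X = R⁻¹LK⁻¹.
R has determinant 3; R⁻¹ = [[4/3, -8/3, 1], [-4/3, 11/3, -1], [1, -3, 1]].
det K = 4; the adjugate gives K⁻¹ = [[-1/4, 1], [-1/2, 1]].
R⁻¹L = [[-2, 1], [-8, 6], [-14, 9]].
X = (R⁻¹L)K⁻¹ = [[0, -1], [-1, -2], [-1, -5]].

-1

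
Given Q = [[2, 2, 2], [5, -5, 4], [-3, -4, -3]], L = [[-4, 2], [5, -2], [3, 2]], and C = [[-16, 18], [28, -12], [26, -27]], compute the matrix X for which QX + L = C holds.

QX = C − L = [[-12, 16], [23, -10], [23, -29]].
Left-multiplying both sides by Q⁻¹ gives X = Q⁻¹(C − L).
det Q = -2, so Q⁻¹ = [[-31/2, 1, -9], [-3/2, 0, -1], [35/2, -1, 10]].
X = Q⁻¹(C − L) = [[2, 3], [-5, 5], [-3, 0]].

X = [[2, 3], [-5, 5], [-3, 0]]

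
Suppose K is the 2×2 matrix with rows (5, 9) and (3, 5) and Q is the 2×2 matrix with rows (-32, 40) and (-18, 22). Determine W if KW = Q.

Since K multiplies W on the left, W = K⁻¹Q.
det K = -2, so K⁻¹ = [[-5/2, 9/2], [3/2, -5/2]].
W = K⁻¹Q = [[-5/2, 9/2], [3/2, -5/2]] · [[-32, 40], [-18, 22]] = [[-1, -1], [-3, 5]].

W = [[-1, -1], [-3, 5]]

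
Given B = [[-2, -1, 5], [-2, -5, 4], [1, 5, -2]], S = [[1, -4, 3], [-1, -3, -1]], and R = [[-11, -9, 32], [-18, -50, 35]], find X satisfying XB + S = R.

XB = R − S = [[-12, -5, 29], [-17, -47, 36]].
B is on the right of X, so right-multiply by B⁻¹: X = (R − S)B⁻¹.
det B = -5; the adjugate gives B⁻¹ = [[2, -23/5, -21/5], [0, 1/5, 2/5], [1, -9/5, -8/5]].
X = (R − S)B⁻¹ = [[5, 2, 2], [2, 4, -5]].

X = [[5, 2, 2], [2, 4, -5]]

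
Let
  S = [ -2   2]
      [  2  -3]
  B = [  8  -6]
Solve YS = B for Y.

Y = [[-6, -2]]

Since S sits to the right of Y, Y = BS⁻¹.
det S = 2, so S⁻¹ = [[-3/2, -1], [-1, -1]].
Y = BS⁻¹ = [[8, -6]] · [[-3/2, -1], [-1, -1]] = [[-6, -2]].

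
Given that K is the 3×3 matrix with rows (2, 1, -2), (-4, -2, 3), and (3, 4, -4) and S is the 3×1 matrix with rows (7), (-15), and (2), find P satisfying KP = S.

P = [[6], [-3], [1]]

K is on the left of P, so left-multiply by K⁻¹: P = K⁻¹S.
K has determinant 5; K⁻¹ = [[-4/5, -4/5, -1/5], [-7/5, -2/5, 2/5], [-2, -1, 0]].
P = K⁻¹S = [[-4/5, -4/5, -1/5], [-7/5, -2/5, 2/5], [-2, -1, 0]] · [[7], [-15], [2]] = [[6], [-3], [1]].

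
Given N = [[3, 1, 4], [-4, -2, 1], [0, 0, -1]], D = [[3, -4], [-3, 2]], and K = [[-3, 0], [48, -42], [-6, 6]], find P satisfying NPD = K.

P = [[-1, 1], [0, 3], [1, -1]]

Isolating P: multiply by N⁻¹ from the left and D⁻¹ from the right, so P = N⁻¹KD⁻¹.
N has determinant 2; N⁻¹ = [[1, 1/2, 9/2], [-2, -3/2, -19/2], [0, 0, -1]].
D has determinant -6; D⁻¹ = [[-1/3, -2/3], [-1/2, -1/2]].
N⁻¹K = [[-6, 6], [-9, 6], [6, -6]].
P = (N⁻¹K)D⁻¹ = [[-1, 1], [0, 3], [1, -1]].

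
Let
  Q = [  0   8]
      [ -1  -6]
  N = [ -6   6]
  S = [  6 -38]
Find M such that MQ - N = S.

MQ = S + N = [[0, -32]].
Q is on the right of M, so right-multiply by Q⁻¹: M = (S + N)Q⁻¹.
Q has determinant 8; Q⁻¹ = [[-3/4, -1], [1/8, 0]].
M = (S + N)Q⁻¹ = [[-4, 0]].

M = [[-4, 0]]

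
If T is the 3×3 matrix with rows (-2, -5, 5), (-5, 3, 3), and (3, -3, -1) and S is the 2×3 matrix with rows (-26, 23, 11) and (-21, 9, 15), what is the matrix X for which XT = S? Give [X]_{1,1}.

T is on the right of X, so right-multiply by T⁻¹: X = ST⁻¹.
T has determinant -2; T⁻¹ = [[-3, 10, 15], [-2, 13/2, 19/2], [-3, 21/2, 31/2]].
X = ST⁻¹ = [[-26, 23, 11], [-21, 9, 15]] · [[-3, 10, 15], [-2, 13/2, 19/2], [-3, 21/2, 31/2]] = [[-1, 5, -1], [0, 6, 3]].

-1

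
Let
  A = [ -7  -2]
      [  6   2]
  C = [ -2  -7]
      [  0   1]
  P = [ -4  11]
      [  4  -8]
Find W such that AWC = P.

W = [[0, -3], [-1, -2]]

Left-multiply by A⁻¹ and right-multiply by C⁻¹: W = A⁻¹PC⁻¹.
det A = -2, so A⁻¹ = [[-1, -1], [3, 7/2]].
det C = -2; the adjugate gives C⁻¹ = [[-1/2, -7/2], [0, 1]].
A⁻¹P = [[0, -3], [2, 5]].
W = (A⁻¹P)C⁻¹ = [[0, -3], [-1, -2]].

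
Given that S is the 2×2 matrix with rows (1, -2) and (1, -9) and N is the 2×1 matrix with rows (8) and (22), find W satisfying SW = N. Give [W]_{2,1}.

-2

S is on the left of W, so left-multiply by S⁻¹: W = S⁻¹N.
det S = -7; the adjugate gives S⁻¹ = [[9/7, -2/7], [1/7, -1/7]].
W = S⁻¹N = [[9/7, -2/7], [1/7, -1/7]] · [[8], [22]] = [[4], [-2]].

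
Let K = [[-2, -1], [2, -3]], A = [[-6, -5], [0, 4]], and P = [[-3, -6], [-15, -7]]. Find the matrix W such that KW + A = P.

W = [[-3, -1], [3, 3]]

KW = P − A = [[3, -1], [-15, -11]].
Left-multiplying both sides by K⁻¹ gives W = K⁻¹(P − A).
det K = 8, so K⁻¹ = [[-3/8, 1/8], [-1/4, -1/4]].
W = K⁻¹(P − A) = [[-3, -1], [3, 3]].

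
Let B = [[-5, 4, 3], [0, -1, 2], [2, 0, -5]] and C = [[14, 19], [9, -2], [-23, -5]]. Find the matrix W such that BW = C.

Left-multiplying both sides by B⁻¹ gives W = B⁻¹C.
B has determinant -3; B⁻¹ = [[-5/3, -20/3, -11/3], [-4/3, -19/3, -10/3], [-2/3, -8/3, -5/3]].
W = B⁻¹C = [[-5/3, -20/3, -11/3], [-4/3, -19/3, -10/3], [-2/3, -8/3, -5/3]] · [[14, 19], [9, -2], [-23, -5]] = [[1, 0], [1, 4], [5, 1]].

W = [[1, 0], [1, 4], [5, 1]]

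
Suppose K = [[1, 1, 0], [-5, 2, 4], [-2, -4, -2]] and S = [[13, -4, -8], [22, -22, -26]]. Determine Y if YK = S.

Y = [[-6, -3, -2], [-6, -6, 1]]

Right-multiplying both sides by K⁻¹ gives Y = SK⁻¹.
det K = -6, so K⁻¹ = [[-2, -1/3, -2/3], [3, 1/3, 2/3], [-4, -1/3, -7/6]].
Y = SK⁻¹ = [[13, -4, -8], [22, -22, -26]] · [[-2, -1/3, -2/3], [3, 1/3, 2/3], [-4, -1/3, -7/6]] = [[-6, -3, -2], [-6, -6, 1]].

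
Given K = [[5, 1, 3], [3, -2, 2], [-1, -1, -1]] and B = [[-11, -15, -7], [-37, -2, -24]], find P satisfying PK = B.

K is on the right of P, so right-multiply by K⁻¹: P = BK⁻¹.
det K = 6, so K⁻¹ = [[2/3, -1/3, 4/3], [1/6, -1/3, -1/6], [-5/6, 2/3, -13/6]].
P = BK⁻¹ = [[-11, -15, -7], [-37, -2, -24]] · [[2/3, -1/3, 4/3], [1/6, -1/3, -1/6], [-5/6, 2/3, -13/6]] = [[-4, 4, 3], [-5, -3, 3]].

P = [[-4, 4, 3], [-5, -3, 3]]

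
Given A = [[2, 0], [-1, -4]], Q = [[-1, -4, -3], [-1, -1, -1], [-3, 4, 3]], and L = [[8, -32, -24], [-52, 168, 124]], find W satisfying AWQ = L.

Left-multiply by A⁻¹ and right-multiply by Q⁻¹: W = A⁻¹LQ⁻¹.
det A = -8, so A⁻¹ = [[1/2, 0], [-1/8, -1/4]].
det Q = -4; the adjugate gives Q⁻¹ = [[-1/4, 0, -1/4], [-3/2, 3, -1/2], [7/4, -4, 3/4]].
A⁻¹L = [[4, -16, -12], [12, -38, -28]].
W = (A⁻¹L)Q⁻¹ = [[2, 0, -2], [5, -2, -5]].

W = [[2, 0, -2], [5, -2, -5]]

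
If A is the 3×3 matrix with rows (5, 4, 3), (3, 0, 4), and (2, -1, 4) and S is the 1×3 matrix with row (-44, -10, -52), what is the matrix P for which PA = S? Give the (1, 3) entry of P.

-6

Right-multiplying both sides by A⁻¹ gives P = SA⁻¹.
det A = -5, so A⁻¹ = [[-4/5, 19/5, -16/5], [4/5, -14/5, 11/5], [3/5, -13/5, 12/5]].
P = SA⁻¹ = [[-44, -10, -52]] · [[-4/5, 19/5, -16/5], [4/5, -14/5, 11/5], [3/5, -13/5, 12/5]] = [[-4, -4, -6]].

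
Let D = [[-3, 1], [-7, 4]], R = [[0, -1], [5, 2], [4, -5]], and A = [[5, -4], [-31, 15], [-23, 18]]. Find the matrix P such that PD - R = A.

P = [[3, -2], [-3, 5], [-3, 4]]

PD = A + R = [[5, -5], [-26, 17], [-19, 13]].
Right-multiplying both sides by D⁻¹ gives P = (A + R)D⁻¹.
det D = -5; the adjugate gives D⁻¹ = [[-4/5, 1/5], [-7/5, 3/5]].
P = (A + R)D⁻¹ = [[3, -2], [-3, 5], [-3, 4]].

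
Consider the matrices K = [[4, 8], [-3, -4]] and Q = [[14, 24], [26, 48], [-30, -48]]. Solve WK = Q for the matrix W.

W = [[2, -2], [5, -2], [-3, 6]]

Right-multiplying both sides by K⁻¹ gives W = QK⁻¹.
det K = 8; the adjugate gives K⁻¹ = [[-1/2, -1], [3/8, 1/2]].
W = QK⁻¹ = [[14, 24], [26, 48], [-30, -48]] · [[-1/2, -1], [3/8, 1/2]] = [[2, -2], [5, -2], [-3, 6]].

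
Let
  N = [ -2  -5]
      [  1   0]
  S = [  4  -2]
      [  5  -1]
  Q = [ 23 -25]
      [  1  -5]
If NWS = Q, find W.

Left-multiply by N⁻¹ and right-multiply by S⁻¹: W = N⁻¹QS⁻¹.
det N = 5, so N⁻¹ = [[0, 1], [-1/5, -2/5]].
S has determinant 6; S⁻¹ = [[-1/6, 1/3], [-5/6, 2/3]].
N⁻¹Q = [[1, -5], [-5, 7]].
W = (N⁻¹Q)S⁻¹ = [[4, -3], [-5, 3]].

W = [[4, -3], [-5, 3]]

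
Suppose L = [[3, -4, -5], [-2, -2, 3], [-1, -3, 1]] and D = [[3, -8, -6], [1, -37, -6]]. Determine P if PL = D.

L is on the right of P, so right-multiply by L⁻¹: P = DL⁻¹.
L has determinant 5; L⁻¹ = [[7/5, 19/5, -22/5], [-1/5, -2/5, 1/5], [4/5, 13/5, -14/5]].
P = DL⁻¹ = [[3, -8, -6], [1, -37, -6]] · [[7/5, 19/5, -22/5], [-1/5, -2/5, 1/5], [4/5, 13/5, -14/5]] = [[1, -1, 2], [4, 3, 5]].

P = [[1, -1, 2], [4, 3, 5]]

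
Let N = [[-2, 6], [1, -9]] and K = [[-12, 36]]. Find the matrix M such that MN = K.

M = [[6, 0]]

N is on the right of M, so right-multiply by N⁻¹: M = KN⁻¹.
N has determinant 12; N⁻¹ = [[-3/4, -1/2], [-1/12, -1/6]].
M = KN⁻¹ = [[-12, 36]] · [[-3/4, -1/2], [-1/12, -1/6]] = [[6, 0]].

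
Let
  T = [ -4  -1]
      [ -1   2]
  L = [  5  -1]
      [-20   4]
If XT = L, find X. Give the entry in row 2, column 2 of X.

Right-multiplying both sides by T⁻¹ gives X = LT⁻¹.
T has determinant -9; T⁻¹ = [[-2/9, -1/9], [-1/9, 4/9]].
X = LT⁻¹ = [[5, -1], [-20, 4]] · [[-2/9, -1/9], [-1/9, 4/9]] = [[-1, -1], [4, 4]].

4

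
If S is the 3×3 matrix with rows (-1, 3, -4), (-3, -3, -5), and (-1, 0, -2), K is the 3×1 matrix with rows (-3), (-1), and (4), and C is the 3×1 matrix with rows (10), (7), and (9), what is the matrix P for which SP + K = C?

SP = C − K = [[13], [8], [5]].
S is on the left of P, so left-multiply by S⁻¹: P = S⁻¹(C − K).
S has determinant 3; S⁻¹ = [[2, 2, -9], [-1/3, -2/3, 7/3], [-1, -1, 4]].
P = S⁻¹(C − K) = [[-3], [2], [-1]].

P = [[-3], [2], [-1]]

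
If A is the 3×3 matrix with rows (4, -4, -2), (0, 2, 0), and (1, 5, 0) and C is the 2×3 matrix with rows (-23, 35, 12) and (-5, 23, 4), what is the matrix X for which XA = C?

A is on the right of X, so right-multiply by A⁻¹: X = CA⁻¹.
det A = 4; the adjugate gives A⁻¹ = [[0, -5/2, 1], [0, 1/2, 0], [-1/2, -6, 2]].
X = CA⁻¹ = [[-23, 35, 12], [-5, 23, 4]] · [[0, -5/2, 1], [0, 1/2, 0], [-1/2, -6, 2]] = [[-6, 3, 1], [-2, 0, 3]].

X = [[-6, 3, 1], [-2, 0, 3]]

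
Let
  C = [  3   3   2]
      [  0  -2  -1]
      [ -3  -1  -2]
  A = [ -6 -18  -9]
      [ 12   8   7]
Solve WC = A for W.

W = [[-3, 5, -1], [3, 1, -1]]

Since C sits to the right of W, W = AC⁻¹.
det C = 6, so C⁻¹ = [[1/2, 2/3, 1/6], [1/2, 0, 1/2], [-1, -1, -1]].
W = AC⁻¹ = [[-6, -18, -9], [12, 8, 7]] · [[1/2, 2/3, 1/6], [1/2, 0, 1/2], [-1, -1, -1]] = [[-3, 5, -1], [3, 1, -1]].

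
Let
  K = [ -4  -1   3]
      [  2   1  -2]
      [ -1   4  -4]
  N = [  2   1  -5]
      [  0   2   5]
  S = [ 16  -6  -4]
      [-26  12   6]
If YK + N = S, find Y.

Y = [[-5, -4, -2], [5, -1, 4]]

YK = S − N = [[14, -7, 1], [-26, 10, 1]].
Right-multiplying both sides by K⁻¹ gives Y = (S − N)K⁻¹.
K has determinant 1; K⁻¹ = [[4, 8, -1], [10, 19, -2], [9, 17, -2]].
Y = (S − N)K⁻¹ = [[-5, -4, -2], [5, -1, 4]].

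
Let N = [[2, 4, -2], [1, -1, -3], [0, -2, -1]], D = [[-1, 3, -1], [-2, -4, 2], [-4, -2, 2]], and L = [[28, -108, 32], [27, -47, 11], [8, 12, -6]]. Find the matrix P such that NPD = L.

P = [[-2, 0, -4], [-1, 4, -1], [4, -3, 1]]

P = N⁻¹LD⁻¹ (apply N⁻¹ on the left and D⁻¹ on the right).
det N = -2; the adjugate gives N⁻¹ = [[5/2, -4, 7], [-1/2, 1, -2], [1, -2, 3]].
det D = 4, so D⁻¹ = [[-1, -1, 1/2], [-1, -3/2, 1], [-3, -7/2, 5/2]].
N⁻¹L = [[18, 2, -6], [-3, -17, 7], [-2, 22, -8]].
P = (N⁻¹L)D⁻¹ = [[-2, 0, -4], [-1, 4, -1], [4, -3, 1]].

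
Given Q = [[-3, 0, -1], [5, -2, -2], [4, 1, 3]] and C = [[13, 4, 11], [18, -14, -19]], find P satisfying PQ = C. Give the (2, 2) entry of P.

Right-multiplying both sides by Q⁻¹ gives P = CQ⁻¹.
det Q = -1; the adjugate gives Q⁻¹ = [[4, 1, 2], [23, 5, 11], [-13, -3, -6]].
P = CQ⁻¹ = [[13, 4, 11], [18, -14, -19]] · [[4, 1, 2], [23, 5, 11], [-13, -3, -6]] = [[1, 0, 4], [-3, 5, -4]].

5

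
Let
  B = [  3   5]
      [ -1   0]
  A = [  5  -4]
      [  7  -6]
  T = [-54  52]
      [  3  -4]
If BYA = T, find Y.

Y = [[5, -4], [1, -2]]

Left-multiply by B⁻¹ and right-multiply by A⁻¹: Y = B⁻¹TA⁻¹.
det B = 5, so B⁻¹ = [[0, -1], [1/5, 3/5]].
det A = -2; the adjugate gives A⁻¹ = [[3, -2], [7/2, -5/2]].
B⁻¹T = [[-3, 4], [-9, 8]].
Y = (B⁻¹T)A⁻¹ = [[5, -4], [1, -2]].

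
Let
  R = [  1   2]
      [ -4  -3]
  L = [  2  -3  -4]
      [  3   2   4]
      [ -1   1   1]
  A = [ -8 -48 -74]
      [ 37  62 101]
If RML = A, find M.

M = R⁻¹AL⁻¹ (apply R⁻¹ on the left and L⁻¹ on the right).
R has determinant 5; R⁻¹ = [[-3/5, -2/5], [4/5, 1/5]].
L has determinant -3; L⁻¹ = [[2/3, 1/3, 4/3], [7/3, 2/3, 20/3], [-5/3, -1/3, -13/3]].
R⁻¹A = [[-10, 4, 4], [1, -26, -39]].
M = (R⁻¹A)L⁻¹ = [[-4, -2, -4], [5, -4, -3]].

M = [[-4, -2, -4], [5, -4, -3]]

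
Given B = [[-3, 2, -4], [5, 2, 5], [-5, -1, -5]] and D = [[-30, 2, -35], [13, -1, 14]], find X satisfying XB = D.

Since B sits to the right of X, X = DB⁻¹.
det B = -5; the adjugate gives B⁻¹ = [[1, -14/5, -18/5], [0, 1, 1], [-1, 13/5, 16/5]].
X = DB⁻¹ = [[-30, 2, -35], [13, -1, 14]] · [[1, -14/5, -18/5], [0, 1, 1], [-1, 13/5, 16/5]] = [[5, -5, -2], [-1, -1, -3]].

X = [[5, -5, -2], [-1, -1, -3]]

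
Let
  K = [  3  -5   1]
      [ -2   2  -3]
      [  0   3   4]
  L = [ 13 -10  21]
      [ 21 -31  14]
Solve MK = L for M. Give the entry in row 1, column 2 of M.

Right-multiplying both sides by K⁻¹ gives M = LK⁻¹.
det K = 5, so K⁻¹ = [[17/5, 23/5, 13/5], [8/5, 12/5, 7/5], [-6/5, -9/5, -4/5]].
M = LK⁻¹ = [[13, -10, 21], [21, -31, 14]] · [[17/5, 23/5, 13/5], [8/5, 12/5, 7/5], [-6/5, -9/5, -4/5]] = [[3, -2, 3], [5, -3, 0]].

-2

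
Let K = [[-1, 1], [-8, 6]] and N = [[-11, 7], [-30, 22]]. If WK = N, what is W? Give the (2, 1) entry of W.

Since K sits to the right of W, W = NK⁻¹.
K has determinant 2; K⁻¹ = [[3, -1/2], [4, -1/2]].
W = NK⁻¹ = [[-11, 7], [-30, 22]] · [[3, -1/2], [4, -1/2]] = [[-5, 2], [-2, 4]].

-2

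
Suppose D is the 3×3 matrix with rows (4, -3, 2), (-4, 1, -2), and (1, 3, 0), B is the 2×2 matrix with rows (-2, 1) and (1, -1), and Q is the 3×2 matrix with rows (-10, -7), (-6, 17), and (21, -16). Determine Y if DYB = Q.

Left-multiply by D⁻¹ and right-multiply by B⁻¹: Y = D⁻¹QB⁻¹.
det D = 4; the adjugate gives D⁻¹ = [[3/2, 3/2, 1], [-1/2, -1/2, 0], [-13/4, -15/4, -2]].
det B = 1; the adjugate gives B⁻¹ = [[-1, -1], [-1, -2]].
D⁻¹Q = [[-3, -1], [8, -5], [13, -9]].
Y = (D⁻¹Q)B⁻¹ = [[4, 5], [-3, 2], [-4, 5]].

Y = [[4, 5], [-3, 2], [-4, 5]]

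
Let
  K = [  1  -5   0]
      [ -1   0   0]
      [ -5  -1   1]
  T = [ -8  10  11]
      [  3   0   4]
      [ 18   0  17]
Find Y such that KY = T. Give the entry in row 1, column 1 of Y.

Since K multiplies Y on the left, Y = K⁻¹T.
det K = -5, so K⁻¹ = [[0, -1, 0], [-1/5, -1/5, 0], [-1/5, -26/5, 1]].
Y = K⁻¹T = [[0, -1, 0], [-1/5, -1/5, 0], [-1/5, -26/5, 1]] · [[-8, 10, 11], [3, 0, 4], [18, 0, 17]] = [[-3, 0, -4], [1, -2, -3], [4, -2, -6]].

-3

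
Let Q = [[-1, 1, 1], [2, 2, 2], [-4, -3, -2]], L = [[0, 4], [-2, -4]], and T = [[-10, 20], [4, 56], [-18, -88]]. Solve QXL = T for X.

X = [[-2, -3], [5, -1], [3, 3]]

Left-multiply by Q⁻¹ and right-multiply by L⁻¹: X = Q⁻¹TL⁻¹.
Q has determinant -4; Q⁻¹ = [[-1/2, 1/4, 0], [1, -3/2, -1], [-1/2, 7/4, 1]].
det L = 8, so L⁻¹ = [[-1/2, -1/2], [1/4, 0]].
Q⁻¹T = [[6, 4], [2, 24], [-6, 0]].
X = (Q⁻¹T)L⁻¹ = [[-2, -3], [5, -1], [3, 3]].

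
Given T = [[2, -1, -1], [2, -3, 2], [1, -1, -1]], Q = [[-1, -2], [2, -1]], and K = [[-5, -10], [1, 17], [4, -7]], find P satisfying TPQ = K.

P = T⁻¹KQ⁻¹ (apply T⁻¹ on the left and Q⁻¹ on the right).
det T = 5; the adjugate gives T⁻¹ = [[1, 0, -1], [4/5, -1/5, -6/5], [1/5, 1/5, -4/5]].
det Q = 5; the adjugate gives Q⁻¹ = [[-1/5, 2/5], [-2/5, -1/5]].
T⁻¹K = [[-9, -3], [-9, -3], [-4, 7]].
P = (T⁻¹K)Q⁻¹ = [[3, -3], [3, -3], [-2, -3]].

P = [[3, -3], [3, -3], [-2, -3]]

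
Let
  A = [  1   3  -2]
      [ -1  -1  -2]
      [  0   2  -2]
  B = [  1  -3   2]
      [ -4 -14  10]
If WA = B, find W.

W = [[2, 1, -4], [-4, 0, -1]]

Right-multiplying both sides by A⁻¹ gives W = BA⁻¹.
det A = 4, so A⁻¹ = [[3/2, 1/2, -2], [-1/2, -1/2, 1], [-1/2, -1/2, 1/2]].
W = BA⁻¹ = [[1, -3, 2], [-4, -14, 10]] · [[3/2, 1/2, -2], [-1/2, -1/2, 1], [-1/2, -1/2, 1/2]] = [[2, 1, -4], [-4, 0, -1]].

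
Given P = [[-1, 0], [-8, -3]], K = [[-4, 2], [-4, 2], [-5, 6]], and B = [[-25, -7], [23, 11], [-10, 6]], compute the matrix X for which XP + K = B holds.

XP = B − K = [[-21, -9], [27, 9], [-5, 0]].
P is on the right of X, so right-multiply by P⁻¹: X = (B − K)P⁻¹.
det P = 3, so P⁻¹ = [[-1, 0], [8/3, -1/3]].
X = (B − K)P⁻¹ = [[-3, 3], [-3, -3], [5, 0]].

X = [[-3, 3], [-3, -3], [5, 0]]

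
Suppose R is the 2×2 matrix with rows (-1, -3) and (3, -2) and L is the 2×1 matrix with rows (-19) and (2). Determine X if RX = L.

X = [[4], [5]]

R is on the left of X, so left-multiply by R⁻¹: X = R⁻¹L.
det R = 11, so R⁻¹ = [[-2/11, 3/11], [-3/11, -1/11]].
X = R⁻¹L = [[-2/11, 3/11], [-3/11, -1/11]] · [[-19], [2]] = [[4], [5]].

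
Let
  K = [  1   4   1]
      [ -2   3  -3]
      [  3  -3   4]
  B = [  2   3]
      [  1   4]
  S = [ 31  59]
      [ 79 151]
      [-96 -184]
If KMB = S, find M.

M = K⁻¹SB⁻¹ (apply K⁻¹ on the left and B⁻¹ on the right).
K has determinant -4; K⁻¹ = [[-3/4, 19/4, 15/4], [1/4, -1/4, -1/4], [3/4, -15/4, -11/4]].
B has determinant 5; B⁻¹ = [[4/5, -3/5], [-1/5, 2/5]].
K⁻¹S = [[-8, -17], [12, 23], [-9, -16]].
M = (K⁻¹S)B⁻¹ = [[-3, -2], [5, 2], [-4, -1]].

M = [[-3, -2], [5, 2], [-4, -1]]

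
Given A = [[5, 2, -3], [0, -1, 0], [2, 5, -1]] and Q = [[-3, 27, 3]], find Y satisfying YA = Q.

Right-multiplying both sides by A⁻¹ gives Y = QA⁻¹.
det A = -1; the adjugate gives A⁻¹ = [[-1, 13, 3], [0, -1, 0], [-2, 21, 5]].
Y = QA⁻¹ = [[-3, 27, 3]] · [[-1, 13, 3], [0, -1, 0], [-2, 21, 5]] = [[-3, -3, 6]].

Y = [[-3, -3, 6]]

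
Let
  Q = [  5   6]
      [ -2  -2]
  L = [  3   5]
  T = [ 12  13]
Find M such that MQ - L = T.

MQ = T + L = [[15, 18]].
Right-multiplying both sides by Q⁻¹ gives M = (T + L)Q⁻¹.
det Q = 2, so Q⁻¹ = [[-1, -3], [1, 5/2]].
M = (T + L)Q⁻¹ = [[3, 0]].

M = [[3, 0]]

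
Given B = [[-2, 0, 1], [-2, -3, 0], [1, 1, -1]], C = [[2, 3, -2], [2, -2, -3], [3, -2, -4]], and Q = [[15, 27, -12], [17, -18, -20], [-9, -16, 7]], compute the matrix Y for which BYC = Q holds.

Y = [[-1, 5, -5], [2, 2, -3], [5, 0, -3]]

Left-multiply by B⁻¹ and right-multiply by C⁻¹: Y = B⁻¹QC⁻¹.
det B = -5, so B⁻¹ = [[-3/5, -1/5, -3/5], [2/5, -1/5, 2/5], [-1/5, -2/5, -6/5]].
det C = -3; the adjugate gives C⁻¹ = [[-2/3, -16/3, 13/3], [1/3, 2/3, -2/3], [-2/3, -13/3, 10/3]].
B⁻¹Q = [[-7, -3, 7], [-1, 8, 2], [1, 21, 2]].
Y = (B⁻¹Q)C⁻¹ = [[-1, 5, -5], [2, 2, -3], [5, 0, -3]].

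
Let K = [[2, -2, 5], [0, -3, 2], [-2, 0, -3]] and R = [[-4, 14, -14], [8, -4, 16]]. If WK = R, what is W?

W = [[2, -6, 4], [2, 0, -2]]

Since K sits to the right of W, W = RK⁻¹.
det K = -4; the adjugate gives K⁻¹ = [[-9/4, 3/2, -11/4], [1, -1, 1], [3/2, -1, 3/2]].
W = RK⁻¹ = [[-4, 14, -14], [8, -4, 16]] · [[-9/4, 3/2, -11/4], [1, -1, 1], [3/2, -1, 3/2]] = [[2, -6, 4], [2, 0, -2]].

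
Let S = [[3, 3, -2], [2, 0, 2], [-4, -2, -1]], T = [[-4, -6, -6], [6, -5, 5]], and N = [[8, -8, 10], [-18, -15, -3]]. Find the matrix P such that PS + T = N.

P = [[-2, 5, -2], [-2, -5, 2]]

PS = N − T = [[12, -2, 16], [-24, -10, -8]].
S is on the right of P, so right-multiply by S⁻¹: P = (N − T)S⁻¹.
det S = 2, so S⁻¹ = [[2, 7/2, 3], [-3, -11/2, -5], [-2, -3, -3]].
P = (N − T)S⁻¹ = [[-2, 5, -2], [-2, -5, 2]].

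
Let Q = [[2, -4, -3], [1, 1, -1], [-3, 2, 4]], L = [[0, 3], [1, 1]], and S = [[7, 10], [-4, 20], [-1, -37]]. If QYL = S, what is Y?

Y = [[2, -5], [3, -2], [-3, -3]]

Isolating Y: multiply by Q⁻¹ from the left and L⁻¹ from the right, so Y = Q⁻¹SL⁻¹.
det Q = 1, so Q⁻¹ = [[6, 10, 7], [-1, -1, -1], [5, 8, 6]].
det L = -3, so L⁻¹ = [[-1/3, 1], [1/3, 0]].
Q⁻¹S = [[-5, 1], [-2, 7], [-3, -12]].
Y = (Q⁻¹S)L⁻¹ = [[2, -5], [3, -2], [-3, -3]].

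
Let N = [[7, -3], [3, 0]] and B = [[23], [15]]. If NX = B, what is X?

X = [[5], [4]]

Left-multiplying both sides by N⁻¹ gives X = N⁻¹B.
det N = 9; the adjugate gives N⁻¹ = [[0, 1/3], [-1/3, 7/9]].
X = N⁻¹B = [[0, 1/3], [-1/3, 7/9]] · [[23], [15]] = [[5], [4]].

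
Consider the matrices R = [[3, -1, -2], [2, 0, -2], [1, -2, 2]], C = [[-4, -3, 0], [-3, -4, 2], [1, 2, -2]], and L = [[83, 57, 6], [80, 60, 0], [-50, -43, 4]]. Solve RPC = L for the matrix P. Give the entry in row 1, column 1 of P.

P = R⁻¹LC⁻¹ (apply R⁻¹ on the left and C⁻¹ on the right).
det R = 2; the adjugate gives R⁻¹ = [[-2, 3, 1], [-3, 4, 1], [-2, 5/2, 1]].
det C = -4; the adjugate gives C⁻¹ = [[-1, 3/2, 3/2], [1, -2, -2], [1/2, -5/4, -7/4]].
R⁻¹L = [[24, 23, -8], [21, 26, -14], [-16, -7, -8]].
P = (R⁻¹L)C⁻¹ = [[-5, 0, 4], [-2, -3, 4], [5, 0, 4]].

-5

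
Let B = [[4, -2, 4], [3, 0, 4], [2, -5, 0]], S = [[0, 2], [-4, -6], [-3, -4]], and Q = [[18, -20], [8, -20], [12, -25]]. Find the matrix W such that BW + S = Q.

W = [[0, 2], [-3, 5], [3, -5]]

BW = Q − S = [[18, -22], [12, -14], [15, -21]].
Since B multiplies W on the left, W = B⁻¹(Q − S).
B has determinant 4; B⁻¹ = [[5, -5, -2], [2, -2, -1], [-15/4, 4, 3/2]].
W = B⁻¹(Q − S) = [[0, 2], [-3, 5], [3, -5]].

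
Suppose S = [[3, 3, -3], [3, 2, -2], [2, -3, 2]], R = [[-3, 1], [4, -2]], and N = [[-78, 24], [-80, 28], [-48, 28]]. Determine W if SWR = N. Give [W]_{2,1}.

Left-multiply by S⁻¹ and right-multiply by R⁻¹: W = S⁻¹NR⁻¹.
S has determinant 3; S⁻¹ = [[-2/3, 1, 0], [-10/3, 4, -1], [-13/3, 5, -1]].
det R = 2, so R⁻¹ = [[-1, -1/2], [-2, -3/2]].
S⁻¹N = [[-28, 12], [-12, 4], [-14, 8]].
W = (S⁻¹N)R⁻¹ = [[4, -4], [4, 0], [-2, -5]].

4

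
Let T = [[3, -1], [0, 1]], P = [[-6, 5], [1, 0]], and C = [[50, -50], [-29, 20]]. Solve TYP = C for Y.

Y = T⁻¹CP⁻¹ (apply T⁻¹ on the left and P⁻¹ on the right).
det T = 3, so T⁻¹ = [[1/3, 1/3], [0, 1]].
det P = -5, so P⁻¹ = [[0, 1], [1/5, 6/5]].
T⁻¹C = [[7, -10], [-29, 20]].
Y = (T⁻¹C)P⁻¹ = [[-2, -5], [4, -5]].

Y = [[-2, -5], [4, -5]]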